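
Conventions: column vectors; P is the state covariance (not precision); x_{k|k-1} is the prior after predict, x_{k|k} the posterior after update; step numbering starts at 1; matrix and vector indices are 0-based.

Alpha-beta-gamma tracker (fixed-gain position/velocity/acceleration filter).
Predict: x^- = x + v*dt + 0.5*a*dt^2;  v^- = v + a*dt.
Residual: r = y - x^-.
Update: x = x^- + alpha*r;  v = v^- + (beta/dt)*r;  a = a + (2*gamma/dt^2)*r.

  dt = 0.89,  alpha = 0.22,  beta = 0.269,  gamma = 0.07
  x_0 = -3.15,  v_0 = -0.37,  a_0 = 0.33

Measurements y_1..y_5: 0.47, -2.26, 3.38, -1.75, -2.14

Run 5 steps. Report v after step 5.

v_post = 0.4786

step 1: x_pred=-3.3486  r=3.8186  x^+=-2.5085  v^+=1.0779  a^+=1.0049
step 2: x_pred=-1.1512  r=-1.1088  x^+=-1.3951  v^+=1.6371  a^+=0.8089
step 3: x_pred=0.3823  r=2.9977  x^+=1.0418  v^+=3.2631  a^+=1.3388
step 4: x_pred=4.4762  r=-6.2262  x^+=3.1064  v^+=2.5728  a^+=0.2383
step 5: x_pred=5.4906  r=-7.6306  x^+=3.8119  v^+=0.4786  a^+=-1.1103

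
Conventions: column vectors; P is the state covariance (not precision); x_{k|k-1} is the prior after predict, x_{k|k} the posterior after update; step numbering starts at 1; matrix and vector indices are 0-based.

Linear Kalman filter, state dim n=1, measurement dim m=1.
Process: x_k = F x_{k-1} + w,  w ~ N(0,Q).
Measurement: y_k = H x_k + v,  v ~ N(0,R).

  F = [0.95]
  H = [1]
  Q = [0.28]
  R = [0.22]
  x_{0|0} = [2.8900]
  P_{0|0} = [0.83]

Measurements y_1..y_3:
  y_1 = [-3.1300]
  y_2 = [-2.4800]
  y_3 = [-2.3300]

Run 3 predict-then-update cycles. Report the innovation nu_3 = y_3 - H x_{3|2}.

step 1: x^-=[2.7455]  P^-=[1.0291]  S=[1.2491]  K=[0.8239]  nu=[-5.8755]  x^+=[-2.0951]  P^+=[0.1813]
step 2: x^-=[-1.9904]  P^-=[0.4436]  S=[0.6636]  K=[0.6685]  nu=[-0.4896]  x^+=[-2.3177]  P^+=[0.1471]
step 3: x^-=[-2.2018]  P^-=[0.4127]  S=[0.6327]  K=[0.6523]  nu=[-0.1282]  x^+=[-2.2854]  P^+=[0.1435]

innov = [-0.1282]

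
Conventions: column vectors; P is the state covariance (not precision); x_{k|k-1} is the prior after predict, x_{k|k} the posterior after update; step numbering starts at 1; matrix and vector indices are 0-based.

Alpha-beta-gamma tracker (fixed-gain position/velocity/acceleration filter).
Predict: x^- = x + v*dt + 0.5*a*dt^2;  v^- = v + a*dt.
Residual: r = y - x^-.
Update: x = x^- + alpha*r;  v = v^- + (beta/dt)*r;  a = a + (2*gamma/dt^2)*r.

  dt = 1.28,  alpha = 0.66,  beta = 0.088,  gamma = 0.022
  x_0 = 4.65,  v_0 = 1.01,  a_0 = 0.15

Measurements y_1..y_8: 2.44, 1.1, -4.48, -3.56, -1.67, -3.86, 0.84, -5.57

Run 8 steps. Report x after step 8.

step 1: x_pred=6.0657  r=-3.6257  x^+=3.6727  v^+=0.9527  a^+=0.0526
step 2: x_pred=4.9353  r=-3.8353  x^+=2.4040  v^+=0.7564  a^+=-0.0504
step 3: x_pred=3.3310  r=-7.8110  x^+=-1.8243  v^+=0.1549  a^+=-0.2601
step 4: x_pred=-1.8390  r=-1.7210  x^+=-2.9749  v^+=-0.2963  a^+=-0.3064
step 5: x_pred=-3.6052  r=1.9352  x^+=-2.3280  v^+=-0.5554  a^+=-0.2544
step 6: x_pred=-3.2473  r=-0.6127  x^+=-3.6517  v^+=-0.9232  a^+=-0.2708
step 7: x_pred=-5.0552  r=5.8952  x^+=-1.1644  v^+=-0.8645  a^+=-0.1125
step 8: x_pred=-2.3632  r=-3.2068  x^+=-4.4797  v^+=-1.2290  a^+=-0.1986

x_post = -4.4797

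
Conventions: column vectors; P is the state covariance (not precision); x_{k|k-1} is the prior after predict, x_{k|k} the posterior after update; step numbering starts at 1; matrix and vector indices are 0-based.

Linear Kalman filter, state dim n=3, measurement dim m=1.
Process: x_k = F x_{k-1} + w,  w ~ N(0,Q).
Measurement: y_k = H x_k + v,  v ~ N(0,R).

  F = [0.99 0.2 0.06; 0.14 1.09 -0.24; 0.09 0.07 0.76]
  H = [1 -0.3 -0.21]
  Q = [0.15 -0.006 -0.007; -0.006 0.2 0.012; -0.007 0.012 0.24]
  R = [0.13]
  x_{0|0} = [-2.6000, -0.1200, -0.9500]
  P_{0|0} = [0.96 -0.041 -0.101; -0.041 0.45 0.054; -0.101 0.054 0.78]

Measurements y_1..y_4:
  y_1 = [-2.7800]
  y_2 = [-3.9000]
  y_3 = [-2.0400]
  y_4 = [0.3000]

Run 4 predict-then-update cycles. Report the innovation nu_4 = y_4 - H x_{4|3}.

innov = [2.8625]

step 1: x^-=[-2.6550, -0.2668, -0.9644]  P^-=[1.0848 0.1926 0.0487; 0.1926 0.7644 -0.0530; 0.0487 -0.0530 0.6919]  S=[1.1714]  K=[0.8680; -0.0218; -0.0689]  nu=[-0.4076]  x^+=[-3.0088, -0.2579, -0.9363]  P^+=[0.2022 0.2148 0.1188; 0.2148 0.7639 -0.0548; 0.1188 -0.0548 0.6864]
step 2: x^-=[-3.0864, -0.4776, -1.0005]  P^-=[0.4791 0.3883 0.1532; 0.3883 1.2373 -0.0636; 0.1532 -0.0636 0.6549]  S=[0.4440]  K=[0.7442; 0.0687; 0.0782]  nu=[-1.1669]  x^+=[-3.9549, -0.5577, -1.0917]  P^+=[0.2332 0.3656 0.1274; 0.3656 1.2352 -0.0659; 0.1274 -0.0659 0.6522]
step 3: x^-=[-4.0924, -0.8996, -1.2247]  P^-=[0.5886 0.6606 0.1789; 0.6606 1.8472 -0.0131; 0.1789 -0.0131 0.6397]  S=[0.4399]  K=[0.8021; 0.2483; 0.1103]  nu=[1.5253]  x^+=[-2.8689, -0.5209, -1.0565]  P^+=[0.3056 0.5730 0.1400; 0.5730 1.8201 -0.0251; 0.1400 -0.0251 0.6343]
step 4: x^-=[-3.0078, -0.7158, -1.0976]  P^-=[0.7675 1.0259 0.2268; 1.0259 2.5836 0.0923; 0.2268 0.0923 0.6415]  S=[0.4592]  K=[0.8975; 0.5039; 0.1403]  nu=[2.8625]  x^+=[-0.4385, 0.7267, -0.6959]  P^+=[0.3976 0.8182 0.1690; 0.8182 2.4669 0.0599; 0.1690 0.0599 0.6324]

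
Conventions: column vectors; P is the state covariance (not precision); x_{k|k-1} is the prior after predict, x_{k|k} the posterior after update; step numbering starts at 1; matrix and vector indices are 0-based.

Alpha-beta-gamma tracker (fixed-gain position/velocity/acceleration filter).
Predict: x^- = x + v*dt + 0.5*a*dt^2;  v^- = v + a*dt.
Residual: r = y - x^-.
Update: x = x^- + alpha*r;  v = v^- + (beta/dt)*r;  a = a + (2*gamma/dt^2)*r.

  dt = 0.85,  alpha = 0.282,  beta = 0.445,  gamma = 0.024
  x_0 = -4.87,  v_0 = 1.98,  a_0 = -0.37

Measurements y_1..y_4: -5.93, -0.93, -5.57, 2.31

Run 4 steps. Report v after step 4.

step 1: x_pred=-3.3207  r=-2.6093  x^+=-4.0565  v^+=0.2994  a^+=-0.5434
step 2: x_pred=-3.9983  r=3.0683  x^+=-3.1330  v^+=1.4439  a^+=-0.3395
step 3: x_pred=-2.0283  r=-3.5417  x^+=-3.0271  v^+=-0.6988  a^+=-0.5748
step 4: x_pred=-3.8287  r=6.1387  x^+=-2.0976  v^+=2.0264  a^+=-0.1670

v_post = 2.0264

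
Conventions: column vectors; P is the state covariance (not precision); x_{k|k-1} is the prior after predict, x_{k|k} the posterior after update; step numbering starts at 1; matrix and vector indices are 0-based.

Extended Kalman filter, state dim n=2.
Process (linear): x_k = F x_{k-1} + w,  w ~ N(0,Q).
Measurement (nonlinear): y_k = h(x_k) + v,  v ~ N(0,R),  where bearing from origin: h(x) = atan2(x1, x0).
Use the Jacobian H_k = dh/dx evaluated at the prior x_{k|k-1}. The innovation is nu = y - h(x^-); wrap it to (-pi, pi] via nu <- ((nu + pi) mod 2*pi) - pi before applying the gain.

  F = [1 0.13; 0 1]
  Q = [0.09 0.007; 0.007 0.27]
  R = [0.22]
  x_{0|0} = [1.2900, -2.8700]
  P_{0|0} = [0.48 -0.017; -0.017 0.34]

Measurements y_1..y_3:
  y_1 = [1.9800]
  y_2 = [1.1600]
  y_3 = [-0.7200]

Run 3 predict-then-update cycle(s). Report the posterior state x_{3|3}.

step 1: x^-=[0.9169, -2.8700]  P^-=[0.5713 0.0342; 0.0342 0.6100]  H_jac=[0.3162 0.1010]  S=[0.2855]  K=[0.6447; 0.2537]  nu=[-3.0416]  x^+=[-1.0442, -3.6416]  P^+=[0.4526 -0.0125; -0.0125 0.5916]
step 2: x^-=[-1.5176, -3.6416]  P^-=[0.5494 0.0714; 0.0714 0.8616]  H_jac=[0.2340 -0.0975]  S=[0.2550]  K=[0.4768; -0.2639]  nu=[3.1256]  x^+=[-0.0274, -4.4665]  P^+=[0.4914 0.1035; 0.1035 0.8439]
step 3: x^-=[-0.6080, -4.4665]  P^-=[0.6226 0.2202; 0.2202 1.1139]  H_jac=[0.2198 -0.0299]  S=[0.2482]  K=[0.5249; 0.0607]  nu=[0.9861]  x^+=[-0.0905, -4.4066]  P^+=[0.5542 0.2123; 0.2123 1.1129]

x_post = [-0.0905, -4.4066]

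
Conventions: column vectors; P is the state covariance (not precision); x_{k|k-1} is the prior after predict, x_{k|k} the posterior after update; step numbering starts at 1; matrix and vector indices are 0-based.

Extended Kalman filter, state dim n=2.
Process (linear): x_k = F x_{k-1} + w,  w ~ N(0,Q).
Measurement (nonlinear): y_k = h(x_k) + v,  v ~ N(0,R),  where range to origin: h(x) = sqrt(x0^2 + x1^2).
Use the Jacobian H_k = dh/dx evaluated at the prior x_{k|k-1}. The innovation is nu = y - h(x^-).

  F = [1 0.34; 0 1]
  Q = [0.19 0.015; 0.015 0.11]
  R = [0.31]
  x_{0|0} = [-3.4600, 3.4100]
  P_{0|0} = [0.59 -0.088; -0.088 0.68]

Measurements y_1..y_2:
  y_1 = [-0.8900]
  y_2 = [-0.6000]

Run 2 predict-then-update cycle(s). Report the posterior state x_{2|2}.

step 1: x^-=[-2.3006, 3.4100]  P^-=[0.7988 0.1582; 0.1582 0.7900]  H_jac=[-0.5593 0.8290]  S=[0.9560]  K=[-0.3301; 0.5925]  nu=[-5.0035]  x^+=[-0.6489, 0.4457]  P^+=[0.6946 0.3452; 0.3452 0.4544]
step 2: x^-=[-0.4974, 0.4457]  P^-=[1.1718 0.5147; 0.5147 0.5644]  H_jac=[-0.7448 0.6673]  S=[0.6998]  K=[-0.7564; -0.0096]  nu=[-1.2679]  x^+=[0.4616, 0.4578]  P^+=[0.7714 0.5096; 0.5096 0.5644]

x_post = [0.4616, 0.4578]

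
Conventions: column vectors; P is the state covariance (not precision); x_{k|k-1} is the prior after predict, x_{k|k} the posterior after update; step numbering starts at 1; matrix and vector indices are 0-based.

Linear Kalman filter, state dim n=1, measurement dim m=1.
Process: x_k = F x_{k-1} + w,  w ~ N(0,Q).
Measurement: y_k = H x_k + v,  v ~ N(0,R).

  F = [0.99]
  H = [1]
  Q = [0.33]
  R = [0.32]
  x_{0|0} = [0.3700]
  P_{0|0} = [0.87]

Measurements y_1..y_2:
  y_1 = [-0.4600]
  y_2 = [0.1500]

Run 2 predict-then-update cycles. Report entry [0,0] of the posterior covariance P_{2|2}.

P_post[0,0] = 0.2058

step 1: x^-=[0.3663]  P^-=[1.1827]  S=[1.5027]  K=[0.7870]  nu=[-0.8263]  x^+=[-0.2840]  P^+=[0.2519]
step 2: x^-=[-0.2812]  P^-=[0.5768]  S=[0.8968]  K=[0.6432]  nu=[0.4312]  x^+=[-0.0039]  P^+=[0.2058]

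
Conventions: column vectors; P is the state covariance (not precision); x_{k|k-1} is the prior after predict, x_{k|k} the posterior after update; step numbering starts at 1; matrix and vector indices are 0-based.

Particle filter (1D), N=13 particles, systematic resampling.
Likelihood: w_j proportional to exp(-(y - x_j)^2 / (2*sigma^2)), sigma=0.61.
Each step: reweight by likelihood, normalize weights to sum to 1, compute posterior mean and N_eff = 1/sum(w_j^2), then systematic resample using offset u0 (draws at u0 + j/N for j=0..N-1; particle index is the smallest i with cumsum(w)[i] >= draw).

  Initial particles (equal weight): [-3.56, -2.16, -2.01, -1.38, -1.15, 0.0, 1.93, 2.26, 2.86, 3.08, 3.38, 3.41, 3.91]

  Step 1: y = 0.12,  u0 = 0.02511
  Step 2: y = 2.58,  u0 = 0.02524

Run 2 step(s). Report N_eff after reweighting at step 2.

step 1: w=[0.0000, 0.0008, 0.0019, 0.0419, 0.0986, 0.8444, 0.0105, 0.0018, 0.0000, 0.0000, 0.0000, 0.0000, 0.0000]  mean=-0.1521  Neff=1.3800  idx=[3, 4, 5, 5, 5, 5, 5, 5, 5, 5, 5, 5, 5]
step 2: w=[0.0000, 0.0000, 0.0909, 0.0909, 0.0909, 0.0909, 0.0909, 0.0909, 0.0909, 0.0909, 0.0909, 0.0909, 0.0909]  mean=-0.0000  Neff=11.0001  idx=[2, 3, 3, 4, 5, 6, 7, 8, 9, 9, 10, 11, 12]

N_eff = 11.0001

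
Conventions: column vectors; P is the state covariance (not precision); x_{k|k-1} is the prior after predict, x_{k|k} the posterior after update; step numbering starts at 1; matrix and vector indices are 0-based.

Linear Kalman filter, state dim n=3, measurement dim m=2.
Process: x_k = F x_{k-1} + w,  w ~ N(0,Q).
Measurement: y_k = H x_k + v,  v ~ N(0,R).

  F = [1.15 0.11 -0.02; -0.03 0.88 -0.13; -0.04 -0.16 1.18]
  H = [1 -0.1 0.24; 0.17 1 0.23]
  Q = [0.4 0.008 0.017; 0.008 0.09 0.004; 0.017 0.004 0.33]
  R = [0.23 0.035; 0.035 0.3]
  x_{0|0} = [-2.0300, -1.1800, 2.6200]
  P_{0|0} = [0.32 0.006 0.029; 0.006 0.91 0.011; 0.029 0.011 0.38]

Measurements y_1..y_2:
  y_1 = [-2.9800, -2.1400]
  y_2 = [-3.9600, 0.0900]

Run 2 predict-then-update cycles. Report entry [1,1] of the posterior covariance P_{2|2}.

P_post[1,1] = 0.1940

step 1: x^-=[-2.5167, -1.3181, 3.3616]  P^-=[0.8345 0.0874 0.0170; 0.0874 0.7988 -0.1714; 0.0170 -0.1714 0.8761]  S=[1.1219 0.1987; 0.1987 1.1215]  K=[0.7256 0.0794; -0.1572 0.7182; 0.2196 -0.0095]  nu=[-1.4019, -1.1672]  x^+=[-3.6266, -1.9361, 3.0649]  P^+=[0.2138 0.0503 -0.1630; 0.0503 0.2374 -0.1567; -0.1630 -0.1567 0.8228]
step 2: x^-=[-4.4449, -1.9934, 4.0714]  P^-=[0.7069 0.1058 -0.2680; 0.1058 0.3199 -0.3180; -0.2680 -0.3180 1.5572]  S=[0.8952 0.1716; 0.1716 0.5915]  K=[0.6911 0.0774; -0.0938 0.4748; 0.1645 -0.0568]  nu=[-0.6916, 1.9026]  x^+=[-4.7757, -1.0251, 3.8496]  P^+=[0.2574 0.0870 -0.3626; 0.0870 0.1940 -0.3025; -0.3626 -0.3025 1.5343]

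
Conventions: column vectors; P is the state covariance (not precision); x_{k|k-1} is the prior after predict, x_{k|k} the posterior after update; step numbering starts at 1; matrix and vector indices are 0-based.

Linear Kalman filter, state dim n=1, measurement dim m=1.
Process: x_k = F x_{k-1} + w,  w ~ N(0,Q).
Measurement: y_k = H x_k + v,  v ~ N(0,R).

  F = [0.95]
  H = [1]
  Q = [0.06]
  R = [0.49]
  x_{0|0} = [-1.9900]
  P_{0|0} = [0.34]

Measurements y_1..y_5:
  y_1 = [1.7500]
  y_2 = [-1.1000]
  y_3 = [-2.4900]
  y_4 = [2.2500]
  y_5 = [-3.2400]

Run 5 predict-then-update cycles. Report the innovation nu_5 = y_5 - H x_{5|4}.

step 1: x^-=[-1.8905]  P^-=[0.3669]  S=[0.8569]  K=[0.4281]  nu=[3.6405]  x^+=[-0.3319]  P^+=[0.2098]
step 2: x^-=[-0.3153]  P^-=[0.2493]  S=[0.7393]  K=[0.3372]  nu=[-0.7847]  x^+=[-0.5799]  P^+=[0.1652]
step 3: x^-=[-0.5509]  P^-=[0.2091]  S=[0.6991]  K=[0.2991]  nu=[-1.9391]  x^+=[-1.1310]  P^+=[0.1466]
step 4: x^-=[-1.0744]  P^-=[0.1923]  S=[0.6823]  K=[0.2818]  nu=[3.3244]  x^+=[-0.1375]  P^+=[0.1381]
step 5: x^-=[-0.1306]  P^-=[0.1846]  S=[0.6746]  K=[0.2737]  nu=[-3.1094]  x^+=[-0.9816]  P^+=[0.1341]

innov = [-3.1094]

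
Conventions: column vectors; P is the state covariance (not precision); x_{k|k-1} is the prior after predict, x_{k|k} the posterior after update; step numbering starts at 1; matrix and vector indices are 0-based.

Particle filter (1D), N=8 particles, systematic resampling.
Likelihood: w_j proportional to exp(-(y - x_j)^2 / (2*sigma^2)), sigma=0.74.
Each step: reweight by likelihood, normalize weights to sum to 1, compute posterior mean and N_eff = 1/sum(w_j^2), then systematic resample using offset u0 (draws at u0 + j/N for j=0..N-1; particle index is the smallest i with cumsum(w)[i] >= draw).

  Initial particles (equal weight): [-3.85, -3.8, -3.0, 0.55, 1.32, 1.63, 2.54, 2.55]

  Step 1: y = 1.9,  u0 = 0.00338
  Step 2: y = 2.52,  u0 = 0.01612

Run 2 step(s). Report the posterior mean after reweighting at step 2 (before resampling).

post_mean = 2.1903

step 1: w=[0.0000, 0.0000, 0.0000, 0.0587, 0.2278, 0.2898, 0.2131, 0.2106]  mean=1.8837  Neff=4.3649  idx=[3, 4, 4, 5, 5, 6, 6, 7]
step 2: w=[0.0064, 0.0592, 0.0592, 0.1070, 0.1070, 0.2204, 0.2204, 0.2203]  mean=2.1903  Neff=5.6921  idx=[1, 3, 4, 5, 5, 6, 6, 7]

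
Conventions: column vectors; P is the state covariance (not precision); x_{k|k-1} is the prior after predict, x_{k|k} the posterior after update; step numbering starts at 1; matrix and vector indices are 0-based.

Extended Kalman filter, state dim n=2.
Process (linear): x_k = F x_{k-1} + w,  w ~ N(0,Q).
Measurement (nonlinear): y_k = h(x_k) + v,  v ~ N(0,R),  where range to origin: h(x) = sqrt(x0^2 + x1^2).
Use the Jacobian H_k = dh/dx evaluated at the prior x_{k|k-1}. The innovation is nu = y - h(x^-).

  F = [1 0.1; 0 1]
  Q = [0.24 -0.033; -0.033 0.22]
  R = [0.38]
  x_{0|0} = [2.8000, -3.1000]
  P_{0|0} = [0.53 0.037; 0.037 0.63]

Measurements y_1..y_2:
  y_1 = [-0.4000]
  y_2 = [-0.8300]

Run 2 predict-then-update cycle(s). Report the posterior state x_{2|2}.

step 1: x^-=[2.4900, -3.1000]  P^-=[0.7837 0.0670; 0.0670 0.8500]  H_jac=[0.6262 -0.7796]  S=[1.1386]  K=[0.3852; -0.5452]  nu=[-4.3762]  x^+=[0.8044, -0.7142]  P^+=[0.6148 0.3061; 0.3061 0.5116]
step 2: x^-=[0.7330, -0.7142]  P^-=[0.9211 0.3242; 0.3242 0.7316]  H_jac=[0.7163 -0.6978]  S=[0.8847]  K=[0.4900; -0.3145]  nu=[-1.8534]  x^+=[-0.1752, -0.1312]  P^+=[0.7087 0.4606; 0.4606 0.6441]

x_post = [-0.1752, -0.1312]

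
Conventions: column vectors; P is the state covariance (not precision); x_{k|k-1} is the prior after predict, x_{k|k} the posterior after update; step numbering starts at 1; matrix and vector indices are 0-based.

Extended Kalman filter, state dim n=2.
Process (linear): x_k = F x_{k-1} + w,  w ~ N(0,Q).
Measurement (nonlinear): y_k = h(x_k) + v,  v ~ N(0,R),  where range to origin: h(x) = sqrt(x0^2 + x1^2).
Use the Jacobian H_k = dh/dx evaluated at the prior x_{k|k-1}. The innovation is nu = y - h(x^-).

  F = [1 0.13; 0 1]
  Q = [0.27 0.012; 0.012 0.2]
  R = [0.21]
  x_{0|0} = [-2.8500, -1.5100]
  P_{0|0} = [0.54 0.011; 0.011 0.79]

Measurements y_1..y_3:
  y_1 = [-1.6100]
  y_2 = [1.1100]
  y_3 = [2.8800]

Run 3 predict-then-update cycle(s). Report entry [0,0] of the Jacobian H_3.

step 1: x^-=[-3.0463, -1.5100]  P^-=[0.8262 0.1257; 0.1257 0.9900]  H_jac=[-0.8960 -0.4441]  S=[1.1686]  K=[-0.6813; -0.4726]  nu=[-5.0100]  x^+=[0.3668, 0.8579]  P^+=[0.2839 -0.2506; -0.2506 0.7290]
step 2: x^-=[0.4783, 0.8579]  P^-=[0.5010 -0.1438; -0.1438 0.9290]  H_jac=[0.4870 0.8734]  S=[0.9152]  K=[0.1294; 0.8101]  nu=[0.1278]  x^+=[0.4949, 0.9614]  P^+=[0.4857 -0.2397; -0.2397 0.3284]
step 3: x^-=[0.6198, 0.9614]  P^-=[0.6990 -0.1850; -0.1850 0.5284]  H_jac=[0.5419 0.8405]  S=[0.6200]  K=[0.3601; 0.5546]  nu=[1.7361]  x^+=[1.2450, 1.9243]  P^+=[0.6186 -0.3088; -0.3088 0.3377]

H_jac[0,0] = 0.5419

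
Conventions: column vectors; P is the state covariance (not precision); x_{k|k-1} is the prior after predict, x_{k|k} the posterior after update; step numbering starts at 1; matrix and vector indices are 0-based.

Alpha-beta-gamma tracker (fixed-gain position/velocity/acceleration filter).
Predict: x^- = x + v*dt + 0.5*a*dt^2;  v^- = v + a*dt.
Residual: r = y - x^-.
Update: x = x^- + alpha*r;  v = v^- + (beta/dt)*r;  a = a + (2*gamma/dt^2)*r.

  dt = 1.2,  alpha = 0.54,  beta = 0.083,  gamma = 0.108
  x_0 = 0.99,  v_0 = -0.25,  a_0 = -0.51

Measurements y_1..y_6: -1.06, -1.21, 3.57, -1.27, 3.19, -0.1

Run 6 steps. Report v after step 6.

v_post = 1.6928

step 1: x_pred=0.3228  r=-1.3828  x^+=-0.4239  v^+=-0.9576  a^+=-0.7174
step 2: x_pred=-2.0896  r=0.8796  x^+=-1.6146  v^+=-1.7577  a^+=-0.5855
step 3: x_pred=-4.1454  r=7.7154  x^+=0.0209  v^+=-1.9266  a^+=0.5718
step 4: x_pred=-1.8793  r=0.6093  x^+=-1.5503  v^+=-1.1983  a^+=0.6632
step 5: x_pred=-2.5107  r=5.7007  x^+=0.5677  v^+=-0.0081  a^+=1.5183
step 6: x_pred=1.6512  r=-1.7512  x^+=0.7055  v^+=1.6928  a^+=1.2557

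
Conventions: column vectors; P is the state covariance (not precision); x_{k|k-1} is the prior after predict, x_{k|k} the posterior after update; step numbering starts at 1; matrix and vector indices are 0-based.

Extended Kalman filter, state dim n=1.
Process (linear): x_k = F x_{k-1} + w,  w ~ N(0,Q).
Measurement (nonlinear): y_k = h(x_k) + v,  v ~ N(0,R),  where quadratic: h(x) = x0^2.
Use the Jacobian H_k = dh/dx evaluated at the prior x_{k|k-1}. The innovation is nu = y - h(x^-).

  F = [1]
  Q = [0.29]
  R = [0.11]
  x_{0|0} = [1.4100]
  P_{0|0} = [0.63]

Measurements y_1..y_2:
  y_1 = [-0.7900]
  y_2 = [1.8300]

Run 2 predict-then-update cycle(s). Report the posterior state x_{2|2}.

step 1: x^-=[1.4100]  P^-=[0.9200]  H_jac=[2.8200]  S=[7.4262]  K=[0.3494]  nu=[-2.7781]  x^+=[0.4395]  P^+=[0.0136]
step 2: x^-=[0.4395]  P^-=[0.3036]  H_jac=[0.8789]  S=[0.3445]  K=[0.7745]  nu=[1.6369]  x^+=[1.7073]  P^+=[0.0969]

x_post = [1.7073]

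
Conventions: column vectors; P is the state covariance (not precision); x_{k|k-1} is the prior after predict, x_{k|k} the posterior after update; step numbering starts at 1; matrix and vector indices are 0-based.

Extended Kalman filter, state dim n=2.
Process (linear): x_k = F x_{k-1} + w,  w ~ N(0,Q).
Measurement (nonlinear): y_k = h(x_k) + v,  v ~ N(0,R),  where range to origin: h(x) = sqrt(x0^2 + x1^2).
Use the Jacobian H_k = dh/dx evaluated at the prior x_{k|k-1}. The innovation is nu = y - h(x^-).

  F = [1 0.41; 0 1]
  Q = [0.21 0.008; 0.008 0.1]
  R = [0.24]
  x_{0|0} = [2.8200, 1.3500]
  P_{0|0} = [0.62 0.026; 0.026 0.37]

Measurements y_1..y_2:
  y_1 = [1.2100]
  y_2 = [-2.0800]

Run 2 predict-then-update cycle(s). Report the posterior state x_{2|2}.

step 1: x^-=[3.3735, 1.3500]  P^-=[0.9135 0.1857; 0.1857 0.4700]  H_jac=[0.9284 0.3715]  S=[1.2204]  K=[0.7515; 0.2844]  nu=[-2.4236]  x^+=[1.5522, 0.6608]  P^+=[0.2243 -0.0751; -0.0751 0.3713]
step 2: x^-=[1.8231, 0.6608]  P^-=[0.4352 0.0852; 0.0852 0.4713]  H_jac=[0.9401 0.3408]  S=[0.7339]  K=[0.5970; 0.3279]  nu=[-4.0192]  x^+=[-0.5762, -0.6572]  P^+=[0.1736 -0.0585; -0.0585 0.3924]

x_post = [-0.5762, -0.6572]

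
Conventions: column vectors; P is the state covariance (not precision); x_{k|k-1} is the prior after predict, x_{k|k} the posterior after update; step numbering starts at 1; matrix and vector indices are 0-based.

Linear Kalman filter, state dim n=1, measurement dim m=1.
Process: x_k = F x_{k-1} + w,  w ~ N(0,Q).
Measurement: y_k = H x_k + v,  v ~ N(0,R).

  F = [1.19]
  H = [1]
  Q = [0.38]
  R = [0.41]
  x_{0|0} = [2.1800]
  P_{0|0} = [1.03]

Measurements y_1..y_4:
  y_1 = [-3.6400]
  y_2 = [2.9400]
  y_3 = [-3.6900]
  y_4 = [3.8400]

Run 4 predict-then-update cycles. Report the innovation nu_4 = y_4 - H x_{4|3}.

step 1: x^-=[2.5942]  P^-=[1.8386]  S=[2.2486]  K=[0.8177]  nu=[-6.2342]  x^+=[-2.5033]  P^+=[0.3352]
step 2: x^-=[-2.9789]  P^-=[0.8547]  S=[1.2647]  K=[0.6758]  nu=[5.9189]  x^+=[1.0212]  P^+=[0.2771]
step 3: x^-=[1.2153]  P^-=[0.7724]  S=[1.1824]  K=[0.6532]  nu=[-4.9053]  x^+=[-1.9891]  P^+=[0.2678]
step 4: x^-=[-2.3670]  P^-=[0.7593]  S=[1.1693]  K=[0.6494]  nu=[6.2070]  x^+=[1.6635]  P^+=[0.2662]

innov = [6.2070]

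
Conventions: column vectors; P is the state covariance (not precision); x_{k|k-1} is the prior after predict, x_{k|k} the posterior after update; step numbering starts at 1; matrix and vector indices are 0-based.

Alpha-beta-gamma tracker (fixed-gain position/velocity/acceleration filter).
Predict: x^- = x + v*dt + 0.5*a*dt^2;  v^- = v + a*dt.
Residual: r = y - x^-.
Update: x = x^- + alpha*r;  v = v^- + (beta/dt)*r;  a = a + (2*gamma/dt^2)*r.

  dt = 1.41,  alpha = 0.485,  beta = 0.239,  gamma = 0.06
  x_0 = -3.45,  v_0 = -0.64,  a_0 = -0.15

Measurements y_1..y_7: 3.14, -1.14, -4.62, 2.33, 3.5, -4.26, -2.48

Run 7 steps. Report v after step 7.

v_post = -0.5771

step 1: x_pred=-4.5015  r=7.6415  x^+=-0.7954  v^+=0.4438  a^+=0.3112
step 2: x_pred=0.1397  r=-1.2797  x^+=-0.4809  v^+=0.6657  a^+=0.2340
step 3: x_pred=0.6903  r=-5.3103  x^+=-1.8852  v^+=0.0955  a^+=-0.0865
step 4: x_pred=-1.8366  r=4.1666  x^+=0.1842  v^+=0.6797  a^+=0.1650
step 5: x_pred=1.3066  r=2.1934  x^+=2.3704  v^+=1.2841  a^+=0.2973
step 6: x_pred=4.4766  r=-8.7366  x^+=0.2394  v^+=0.2225  a^+=-0.2300
step 7: x_pred=0.3245  r=-2.8045  x^+=-1.0357  v^+=-0.5771  a^+=-0.3993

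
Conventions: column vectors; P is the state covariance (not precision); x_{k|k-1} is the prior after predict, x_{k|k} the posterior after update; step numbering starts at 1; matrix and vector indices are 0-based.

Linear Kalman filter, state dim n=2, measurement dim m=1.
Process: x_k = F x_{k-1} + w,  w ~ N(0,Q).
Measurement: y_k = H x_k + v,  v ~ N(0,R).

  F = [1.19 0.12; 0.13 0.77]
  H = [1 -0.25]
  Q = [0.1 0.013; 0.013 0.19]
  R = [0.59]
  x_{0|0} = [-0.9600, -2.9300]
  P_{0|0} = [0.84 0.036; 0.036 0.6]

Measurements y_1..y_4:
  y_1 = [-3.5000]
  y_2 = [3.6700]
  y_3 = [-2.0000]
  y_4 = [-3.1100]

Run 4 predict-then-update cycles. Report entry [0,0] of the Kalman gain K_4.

step 1: x^-=[-1.4940, -2.3809]  P^-=[1.3084 0.2319; 0.2319 0.5671]  S=[1.8179]  K=[0.6879; 0.0496]  nu=[-2.6012]  x^+=[-3.2833, -2.5099]  P^+=[0.4483 0.1699; 0.1699 0.5627]
step 2: x^-=[-4.2083, -2.3594]  P^-=[0.7915 0.2927; 0.2927 0.5652]  S=[1.2705]  K=[0.5654; 0.1192]  nu=[7.2884]  x^+=[-0.0874, -1.4909]  P^+=[0.3854 0.2071; 0.2071 0.5472]
step 3: x^-=[-0.2830, -1.1594]  P^-=[0.7127 0.3162; 0.3162 0.5624]  S=[1.1798]  K=[0.5371; 0.1488]  nu=[-2.0069]  x^+=[-1.3609, -1.4580]  P^+=[0.3724 0.2219; 0.2219 0.5363]
step 4: x^-=[-1.7944, -1.2996]  P^-=[0.6984 0.3269; 0.3269 0.5587]  S=[1.1599]  K=[0.5317; 0.1614]  nu=[-1.6405]  x^+=[-2.6666, -1.5644]  P^+=[0.3705 0.2274; 0.2274 0.5284]

K[0,0] = 0.5317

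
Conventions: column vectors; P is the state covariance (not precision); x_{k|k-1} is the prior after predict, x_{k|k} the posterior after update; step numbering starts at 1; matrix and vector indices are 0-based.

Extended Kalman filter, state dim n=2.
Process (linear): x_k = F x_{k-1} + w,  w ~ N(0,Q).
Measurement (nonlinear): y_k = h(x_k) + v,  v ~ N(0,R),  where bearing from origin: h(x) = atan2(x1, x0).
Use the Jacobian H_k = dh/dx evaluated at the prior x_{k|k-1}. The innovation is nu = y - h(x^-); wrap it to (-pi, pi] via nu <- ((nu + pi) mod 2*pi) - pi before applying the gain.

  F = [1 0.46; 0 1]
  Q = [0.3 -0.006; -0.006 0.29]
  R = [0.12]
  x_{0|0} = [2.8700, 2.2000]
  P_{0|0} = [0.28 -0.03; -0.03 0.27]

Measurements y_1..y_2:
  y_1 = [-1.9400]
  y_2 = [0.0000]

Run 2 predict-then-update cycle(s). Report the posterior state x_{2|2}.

step 1: x^-=[3.8820, 2.2000]  P^-=[0.6095 0.0882; 0.0882 0.5600]  H_jac=[-0.1105 0.1950]  S=[0.1449]  K=[-0.3461; 0.6861]  nu=[-2.4556]  x^+=[4.7318, 0.5151]  P^+=[0.5922 0.1226; 0.1226 0.4918]
step 2: x^-=[4.9687, 0.5151]  P^-=[1.1090 0.3428; 0.3428 0.7818]  H_jac=[-0.0206 0.1991]  S=[0.1486]  K=[0.3052; 0.9996]  nu=[-0.1033]  x^+=[4.9372, 0.4119]  P^+=[1.0952 0.2975; 0.2975 0.6332]

x_post = [4.9372, 0.4119]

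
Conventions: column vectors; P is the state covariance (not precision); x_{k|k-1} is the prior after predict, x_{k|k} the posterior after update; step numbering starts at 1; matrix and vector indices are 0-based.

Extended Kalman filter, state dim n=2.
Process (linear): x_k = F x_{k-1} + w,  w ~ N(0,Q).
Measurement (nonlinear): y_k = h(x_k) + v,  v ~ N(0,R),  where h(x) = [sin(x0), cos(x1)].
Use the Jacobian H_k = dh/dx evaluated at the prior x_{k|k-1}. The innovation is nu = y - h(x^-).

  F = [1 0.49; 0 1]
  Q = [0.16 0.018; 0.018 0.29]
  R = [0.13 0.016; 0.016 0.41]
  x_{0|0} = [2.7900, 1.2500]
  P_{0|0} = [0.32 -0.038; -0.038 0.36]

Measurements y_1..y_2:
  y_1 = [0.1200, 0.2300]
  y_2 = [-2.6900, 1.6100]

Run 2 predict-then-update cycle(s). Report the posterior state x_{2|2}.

x_post = [5.2908, 0.8720]

step 1: x^-=[3.4025, 1.2500]  P^-=[0.5292 0.1564; 0.1564 0.6500]  H_jac=[-0.9662 0.0000; 0.0000 -0.9490]  S=[0.6240 0.1594; 0.1594 0.9954]  K=[-0.8146 -0.0187; -0.0874 -0.6057]  nu=[0.3780, -0.0853]  x^+=[3.0962, 1.2686]  P^+=[0.1099 0.0218; 0.0218 0.2632]
step 2: x^-=[3.7178, 1.2686]  P^-=[0.3545 0.1687; 0.1687 0.5532]  H_jac=[-0.8385 0.0000; 0.0000 -0.9547]  S=[0.3792 0.1511; 0.1511 0.9142]  K=[-0.7638 -0.0500; -0.1530 -0.5524]  nu=[-2.1451, 1.3124]  x^+=[5.2908, 0.8720]  P^+=[0.1194 0.0343; 0.0343 0.2398]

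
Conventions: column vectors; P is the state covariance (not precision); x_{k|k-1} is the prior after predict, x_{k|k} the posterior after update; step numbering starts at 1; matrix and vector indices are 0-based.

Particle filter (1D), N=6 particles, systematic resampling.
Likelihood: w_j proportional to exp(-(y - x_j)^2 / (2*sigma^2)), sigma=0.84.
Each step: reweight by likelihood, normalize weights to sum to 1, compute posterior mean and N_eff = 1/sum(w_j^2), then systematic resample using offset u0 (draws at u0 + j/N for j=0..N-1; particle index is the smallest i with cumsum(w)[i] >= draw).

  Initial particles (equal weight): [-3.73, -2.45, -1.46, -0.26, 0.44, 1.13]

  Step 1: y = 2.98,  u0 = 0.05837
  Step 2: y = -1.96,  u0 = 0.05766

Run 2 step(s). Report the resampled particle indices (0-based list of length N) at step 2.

step 1: w=[0.0000, 0.0000, 0.0000, 0.0059, 0.1040, 0.8900]  mean=1.0500  Neff=1.2453  idx=[4, 5, 5, 5, 5, 5]
step 2: w=[0.7455, 0.0509, 0.0509, 0.0509, 0.0509, 0.0509]  mean=0.6156  Neff=1.7582  idx=[0, 0, 0, 0, 0, 3]

resampled_idx = [0, 0, 0, 0, 0, 3]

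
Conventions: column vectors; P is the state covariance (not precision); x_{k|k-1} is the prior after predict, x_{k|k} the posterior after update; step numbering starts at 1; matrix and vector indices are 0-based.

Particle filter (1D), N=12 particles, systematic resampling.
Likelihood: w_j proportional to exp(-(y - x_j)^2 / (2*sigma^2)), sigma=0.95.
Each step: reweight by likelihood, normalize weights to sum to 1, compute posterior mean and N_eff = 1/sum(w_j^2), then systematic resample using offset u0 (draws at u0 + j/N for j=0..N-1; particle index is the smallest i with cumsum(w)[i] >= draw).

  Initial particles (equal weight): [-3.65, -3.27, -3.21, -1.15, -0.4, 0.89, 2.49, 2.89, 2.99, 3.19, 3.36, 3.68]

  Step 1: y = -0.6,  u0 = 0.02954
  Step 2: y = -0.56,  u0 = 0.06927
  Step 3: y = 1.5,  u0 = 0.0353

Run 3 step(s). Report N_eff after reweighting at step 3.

N_eff = 3.8568

step 1: w=[0.0027, 0.0089, 0.0106, 0.3894, 0.4504, 0.1346, 0.0023, 0.0005, 0.0004, 0.0002, 0.0001, 0.0000]  mean=-0.5716  Neff=2.6822  idx=[3, 3, 3, 3, 3, 4, 4, 4, 4, 4, 5, 5]
step 2: w=[0.0852, 0.0852, 0.0852, 0.0852, 0.0852, 0.1019, 0.1019, 0.1019, 0.1019, 0.1019, 0.0322, 0.0322]  mean=-0.6364  Neff=11.0750  idx=[0, 1, 2, 3, 4, 5, 6, 7, 8, 8, 9, 11]
step 3: w=[0.0118, 0.0118, 0.0118, 0.0118, 0.0118, 0.0783, 0.0783, 0.0783, 0.0783, 0.0783, 0.0783, 0.4709]  mean=0.1632  Neff=3.8568  idx=[2, 5, 6, 7, 8, 10, 11, 11, 11, 11, 11, 11]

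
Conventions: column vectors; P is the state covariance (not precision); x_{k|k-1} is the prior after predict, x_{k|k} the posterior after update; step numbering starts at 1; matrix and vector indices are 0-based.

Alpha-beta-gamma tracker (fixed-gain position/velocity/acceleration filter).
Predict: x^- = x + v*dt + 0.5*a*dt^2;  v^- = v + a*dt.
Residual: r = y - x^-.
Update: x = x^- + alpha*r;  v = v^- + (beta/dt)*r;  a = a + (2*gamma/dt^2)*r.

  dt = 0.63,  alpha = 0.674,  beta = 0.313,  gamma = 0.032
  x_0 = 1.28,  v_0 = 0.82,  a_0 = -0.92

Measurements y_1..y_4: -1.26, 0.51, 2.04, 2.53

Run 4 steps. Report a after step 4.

a_post = -0.3005

step 1: x_pred=1.6140  r=-2.8740  x^+=-0.3231  v^+=-1.1875  a^+=-1.3834
step 2: x_pred=-1.3457  r=1.8557  x^+=-0.0950  v^+=-1.1371  a^+=-1.0842
step 3: x_pred=-1.0265  r=3.0665  x^+=1.0403  v^+=-0.2966  a^+=-0.5897
step 4: x_pred=0.7364  r=1.7936  x^+=1.9453  v^+=0.2229  a^+=-0.3005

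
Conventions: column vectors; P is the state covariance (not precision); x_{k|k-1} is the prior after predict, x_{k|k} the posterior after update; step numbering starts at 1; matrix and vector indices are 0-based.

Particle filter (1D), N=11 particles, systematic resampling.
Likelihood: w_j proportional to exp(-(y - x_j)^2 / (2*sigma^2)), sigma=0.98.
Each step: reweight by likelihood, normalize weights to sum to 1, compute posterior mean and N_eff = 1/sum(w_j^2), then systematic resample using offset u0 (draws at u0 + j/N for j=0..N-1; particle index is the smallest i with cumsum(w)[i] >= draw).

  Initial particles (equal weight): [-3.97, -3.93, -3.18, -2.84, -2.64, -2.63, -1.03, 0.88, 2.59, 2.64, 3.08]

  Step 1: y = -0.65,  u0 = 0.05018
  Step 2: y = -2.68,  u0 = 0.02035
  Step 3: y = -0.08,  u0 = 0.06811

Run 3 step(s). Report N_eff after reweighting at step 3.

step 1: w=[0.0020, 0.0023, 0.0221, 0.0510, 0.0788, 0.0805, 0.5748, 0.1832, 0.0026, 0.0022, 0.0004]  mean=-1.0688  Neff=2.6334  idx=[3, 4, 5, 6, 6, 6, 6, 6, 6, 7, 7]
step 2: w=[0.2222, 0.2250, 0.2249, 0.0546, 0.0546, 0.0546, 0.0546, 0.0546, 0.0546, 0.0003, 0.0003]  mean=-2.1529  Neff=5.9384  idx=[0, 0, 0, 1, 1, 2, 2, 2, 4, 6, 7]
step 3: w=[0.0090, 0.0090, 0.0090, 0.0157, 0.0157, 0.0161, 0.0161, 0.0161, 0.2977, 0.2977, 0.2977]  mean=-1.2070  Neff=3.7396  idx=[5, 8, 8, 8, 9, 9, 9, 10, 10, 10, 10]

N_eff = 3.7396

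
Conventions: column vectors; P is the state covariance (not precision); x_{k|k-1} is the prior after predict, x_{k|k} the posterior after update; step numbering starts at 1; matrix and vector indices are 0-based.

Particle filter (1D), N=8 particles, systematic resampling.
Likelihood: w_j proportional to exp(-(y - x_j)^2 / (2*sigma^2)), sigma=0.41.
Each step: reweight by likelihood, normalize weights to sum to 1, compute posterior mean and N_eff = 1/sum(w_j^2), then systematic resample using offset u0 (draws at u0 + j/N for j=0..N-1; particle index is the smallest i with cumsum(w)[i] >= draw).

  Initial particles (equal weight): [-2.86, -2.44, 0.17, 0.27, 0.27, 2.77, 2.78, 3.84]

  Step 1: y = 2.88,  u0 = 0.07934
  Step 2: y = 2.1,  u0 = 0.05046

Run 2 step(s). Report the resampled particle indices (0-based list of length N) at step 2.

step 1: w=[0.0000, 0.0000, 0.0000, 0.0000, 0.0000, 0.4824, 0.4854, 0.0322]  mean=2.8094  Neff=2.1308  idx=[5, 5, 5, 5, 6, 6, 6, 6]
step 2: w=[0.1275, 0.1275, 0.1275, 0.1275, 0.1225, 0.1225, 0.1225, 0.1225]  mean=2.7749  Neff=7.9968  idx=[0, 1, 2, 3, 4, 5, 6, 7]

resampled_idx = [0, 1, 2, 3, 4, 5, 6, 7]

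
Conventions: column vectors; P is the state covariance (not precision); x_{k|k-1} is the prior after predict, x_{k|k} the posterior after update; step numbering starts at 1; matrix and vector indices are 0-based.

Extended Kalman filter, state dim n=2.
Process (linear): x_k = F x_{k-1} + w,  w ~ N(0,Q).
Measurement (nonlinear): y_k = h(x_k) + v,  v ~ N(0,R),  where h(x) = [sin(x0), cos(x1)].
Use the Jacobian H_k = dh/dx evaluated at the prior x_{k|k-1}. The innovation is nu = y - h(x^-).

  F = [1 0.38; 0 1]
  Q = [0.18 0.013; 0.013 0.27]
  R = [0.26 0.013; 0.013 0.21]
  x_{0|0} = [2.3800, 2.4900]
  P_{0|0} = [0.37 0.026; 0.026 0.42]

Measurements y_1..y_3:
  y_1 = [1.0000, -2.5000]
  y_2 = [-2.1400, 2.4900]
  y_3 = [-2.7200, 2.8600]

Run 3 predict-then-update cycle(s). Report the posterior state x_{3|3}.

x_post = [8.2756, 5.3690]

step 1: x^-=[3.3262, 2.4900]  P^-=[0.6304 0.1986; 0.1986 0.6900]  H_jac=[-0.9830 0.0000; 0.0000 -0.6065]  S=[0.8692 0.1314; 0.1314 0.4638]  K=[-0.7039 -0.0603; -0.0922 -0.8762]  nu=[1.1836, -1.7049]  x^+=[2.5959, 3.8747]  P^+=[0.1870 0.0360; 0.0360 0.3054]
step 2: x^-=[4.0683, 3.8747]  P^-=[0.4384 0.1650; 0.1650 0.5754]  H_jac=[-0.6005 0.0000; 0.0000 0.6692]  S=[0.4181 -0.0533; -0.0533 0.4676]  K=[-0.6084 0.1668; -0.1340 0.8080]  nu=[-1.3404, 3.2331]  x^+=[5.4229, 6.6668]  P^+=[0.2598 0.0405; 0.0405 0.2510]
step 3: x^-=[7.9563, 6.6668]  P^-=[0.5069 0.1489; 0.1489 0.5210]  H_jac=[-0.1021 0.0000; 0.0000 -0.3742]  S=[0.2653 0.0187; 0.0187 0.2830]  K=[-0.1821 -0.1849; -0.0088 -0.6885]  nu=[-3.7148, 1.9327]  x^+=[8.2756, 5.3690]  P^+=[0.4871 0.1101; 0.1101 0.3866]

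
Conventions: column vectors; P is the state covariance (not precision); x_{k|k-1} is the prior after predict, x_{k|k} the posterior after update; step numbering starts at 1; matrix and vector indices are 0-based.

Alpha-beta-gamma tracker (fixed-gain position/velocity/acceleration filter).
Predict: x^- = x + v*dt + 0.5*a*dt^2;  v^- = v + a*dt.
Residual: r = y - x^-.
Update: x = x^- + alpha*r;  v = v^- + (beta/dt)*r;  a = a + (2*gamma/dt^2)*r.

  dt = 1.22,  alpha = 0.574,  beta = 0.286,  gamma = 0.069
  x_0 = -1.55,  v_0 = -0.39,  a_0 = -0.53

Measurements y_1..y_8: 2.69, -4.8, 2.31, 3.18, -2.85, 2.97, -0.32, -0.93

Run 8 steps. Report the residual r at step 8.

step 1: x_pred=-2.4202  r=5.1102  x^+=0.5130  v^+=0.1614  a^+=-0.0562
step 2: x_pred=0.6681  r=-5.4681  x^+=-2.4706  v^+=-1.1891  a^+=-0.5632
step 3: x_pred=-4.3404  r=6.6504  x^+=-0.5231  v^+=-0.3171  a^+=0.0534
step 4: x_pred=-0.8702  r=4.0502  x^+=1.4546  v^+=0.6975  a^+=0.4289
step 5: x_pred=2.6248  r=-5.4748  x^+=-0.5177  v^+=-0.0626  a^+=-0.0787
step 6: x_pred=-0.6527  r=3.6227  x^+=1.4267  v^+=0.6907  a^+=0.2572
step 7: x_pred=2.4608  r=-2.7808  x^+=0.8646  v^+=0.3526  a^+=-0.0006
step 8: x_pred=1.2943  r=-2.2243  x^+=0.0175  v^+=-0.1696  a^+=-0.2068

resid = -2.2243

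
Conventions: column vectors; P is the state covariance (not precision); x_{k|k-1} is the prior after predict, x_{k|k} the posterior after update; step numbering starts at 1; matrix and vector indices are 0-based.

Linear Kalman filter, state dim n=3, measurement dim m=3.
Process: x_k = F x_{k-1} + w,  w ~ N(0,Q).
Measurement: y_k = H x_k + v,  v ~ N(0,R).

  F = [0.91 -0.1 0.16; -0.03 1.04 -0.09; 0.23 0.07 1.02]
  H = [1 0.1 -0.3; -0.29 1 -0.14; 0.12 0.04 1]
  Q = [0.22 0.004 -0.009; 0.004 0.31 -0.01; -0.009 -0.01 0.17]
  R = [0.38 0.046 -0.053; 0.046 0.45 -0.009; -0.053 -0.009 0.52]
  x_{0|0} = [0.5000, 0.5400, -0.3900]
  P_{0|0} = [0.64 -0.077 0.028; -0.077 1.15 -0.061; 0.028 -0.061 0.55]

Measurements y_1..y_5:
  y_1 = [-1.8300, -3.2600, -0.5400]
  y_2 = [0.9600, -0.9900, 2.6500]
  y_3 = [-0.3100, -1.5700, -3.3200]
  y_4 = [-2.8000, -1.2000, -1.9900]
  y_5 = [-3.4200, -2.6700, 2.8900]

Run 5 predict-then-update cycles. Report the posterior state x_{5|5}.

step 1: x^-=[0.3386, 0.5817, -0.2450]  P^-=[0.7997 -0.2272 0.2361; -0.2272 1.5752 -0.0652; 0.2361 -0.0652 0.7837]  S=[1.0828 -0.2081 0.0242; -0.2081 2.2771 -0.2454; 0.0242 -0.2454 1.3670]  K=[0.6212 -0.1378 0.2005; 0.0945 0.7453 0.1106; -0.0271 -0.0464 0.5843]  nu=[-2.3003, -3.7778, -0.3589]  x^+=[-0.6419, -2.4909, -0.2172]  P^+=[0.2285 0.0372 0.0437; 0.0372 0.3533 0.0272; 0.0437 0.0272 0.2993]
step 2: x^-=[-0.3698, -2.5517, -0.5435]  P^-=[0.4255 -0.0070 0.1264; -0.0070 0.6876 0.0219; 0.1264 0.0219 0.5208]  S=[0.7807 -0.0072 -0.0320; -0.0072 1.1918 -0.0870; -0.0320 -0.0870 1.0801]  K=[0.5015 -0.1089 0.1701; 0.0799 0.5834 0.0943; -0.0155 -0.0376 0.4936]  nu=[1.4219, 1.3784, 3.3399]  x^+=[0.7616, -1.3189, 1.0311]  P^+=[0.1852 0.0318 0.0394; 0.0318 0.2780 0.0246; 0.0394 0.0246 0.2521]
step 3: x^-=[0.9899, -1.4873, 1.1346]  P^-=[0.3875 -0.0025 0.1060; -0.0025 0.6066 0.0173; 0.1060 0.0173 0.4665]  S=[0.7504 0.0004 -0.0404; 0.0004 1.1035 -0.0791; -0.0404 -0.0791 1.0198]  K=[0.4824 -0.1062 0.1603; 0.0749 0.5543 0.0864; -0.0177 -0.0379 0.4669]  nu=[-0.8108, 0.3632, -4.5139]  x^+=[-0.1635, -1.7369, -0.9724]  P^+=[0.1778 0.0296 0.0362; 0.0296 0.2637 0.0219; 0.0362 0.0219 0.2389]
step 4: x^-=[-0.1307, -1.7139, -1.1510]  P^-=[0.3805 -0.0029 0.0995; -0.0029 0.5916 0.0143; 0.0995 0.0143 0.4503]  S=[0.7457 0.0011 -0.0430; 0.0011 1.0882 -0.0783; -0.0430 -0.0783 1.0017]  K=[0.4790 -0.1061 0.1571; 0.0736 0.5485 0.0836; -0.0193 -0.0384 0.4582]  nu=[-2.8433, 0.3149, -0.7547]  x^+=[-1.6445, -1.8136, -1.4541]  P^+=[0.1764 0.0289 0.0349; 0.0289 0.2608 0.0207; 0.0349 0.0207 0.2346]
step 5: x^-=[-1.5478, -1.7060, -1.9884]  P^-=[0.3789 -0.0033 0.0974; -0.0033 0.5886 0.0131; 0.0974 0.0131 0.4450]  S=[0.7450 0.0012 -0.0438; 0.0012 1.0853 -0.0781; -0.0438 -0.0781 0.9958]  K=[0.4783 -0.1061 0.1561; 0.0733 0.5474 0.0826; -0.0199 -0.0385 0.4552]  nu=[-2.2981, -1.6913, 5.1324]  x^+=[-1.6667, -2.3763, 0.4589]  P^+=[0.1761 0.0287 0.0345; 0.0287 0.2601 0.0203; 0.0345 0.0203 0.2332]

x_post = [-1.6667, -2.3763, 0.4589]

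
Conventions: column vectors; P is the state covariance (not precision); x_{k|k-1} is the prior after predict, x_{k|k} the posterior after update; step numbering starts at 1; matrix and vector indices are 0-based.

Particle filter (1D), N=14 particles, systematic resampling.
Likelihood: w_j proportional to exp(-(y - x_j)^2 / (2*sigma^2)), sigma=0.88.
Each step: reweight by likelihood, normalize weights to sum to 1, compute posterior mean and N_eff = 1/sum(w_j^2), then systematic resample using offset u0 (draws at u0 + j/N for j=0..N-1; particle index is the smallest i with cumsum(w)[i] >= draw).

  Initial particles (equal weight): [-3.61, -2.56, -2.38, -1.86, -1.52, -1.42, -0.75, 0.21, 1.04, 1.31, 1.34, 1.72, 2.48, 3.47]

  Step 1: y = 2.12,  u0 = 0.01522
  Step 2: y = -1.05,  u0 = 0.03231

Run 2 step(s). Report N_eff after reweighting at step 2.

step 1: w=[0.0000, 0.0000, 0.0000, 0.0000, 0.0000, 0.0001, 0.0012, 0.0235, 0.1168, 0.1624, 0.1675, 0.2237, 0.2282, 0.0765]  mean=1.7786  Neff=5.6624  idx=[7, 8, 9, 9, 9, 10, 10, 11, 11, 11, 12, 12, 12, 13]
step 2: w=[0.6263, 0.1040, 0.0479, 0.0479, 0.0479, 0.0437, 0.0437, 0.0123, 0.0123, 0.0123, 0.0006, 0.0006, 0.0006, 0.0000]  mean=0.6127  Neff=2.4139  idx=[0, 0, 0, 0, 0, 0, 0, 0, 0, 1, 2, 3, 5, 6]

N_eff = 2.4139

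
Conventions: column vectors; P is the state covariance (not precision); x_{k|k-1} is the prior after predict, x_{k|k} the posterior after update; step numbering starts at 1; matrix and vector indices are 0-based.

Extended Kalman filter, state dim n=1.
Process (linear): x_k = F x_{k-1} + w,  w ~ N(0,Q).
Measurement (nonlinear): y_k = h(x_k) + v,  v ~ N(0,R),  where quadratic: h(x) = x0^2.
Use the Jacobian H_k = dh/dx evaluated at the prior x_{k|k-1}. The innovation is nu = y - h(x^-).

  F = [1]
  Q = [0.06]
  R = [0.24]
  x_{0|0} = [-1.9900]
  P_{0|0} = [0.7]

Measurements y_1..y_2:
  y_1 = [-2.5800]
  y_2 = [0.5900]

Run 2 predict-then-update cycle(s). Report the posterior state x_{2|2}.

step 1: x^-=[-1.9900]  P^-=[0.7600]  H_jac=[-3.9800]  S=[12.2787]  K=[-0.2463]  nu=[-6.5401]  x^+=[-0.3789]  P^+=[0.0149]
step 2: x^-=[-0.3789]  P^-=[0.0749]  H_jac=[-0.7578]  S=[0.2830]  K=[-0.2004]  nu=[0.4465]  x^+=[-0.4684]  P^+=[0.0635]

x_post = [-0.4684]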